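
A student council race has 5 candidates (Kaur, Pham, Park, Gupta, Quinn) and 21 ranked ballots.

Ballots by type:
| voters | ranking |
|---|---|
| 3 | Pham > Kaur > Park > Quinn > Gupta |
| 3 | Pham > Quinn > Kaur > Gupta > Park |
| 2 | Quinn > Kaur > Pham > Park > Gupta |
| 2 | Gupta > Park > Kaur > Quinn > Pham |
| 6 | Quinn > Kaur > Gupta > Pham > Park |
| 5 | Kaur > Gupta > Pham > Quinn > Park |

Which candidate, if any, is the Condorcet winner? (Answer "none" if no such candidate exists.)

none

Check each pair by majority over 21 ballots:
Kaur–Pham: Kaur 15–6.
Kaur vs Park: Kaur wins 19–2.
Kaur–Gupta: Kaur 19–2.
Kaur–Quinn: Quinn 11–10.
Pham vs Park: Pham, 19–2.
Pham–Gupta: Gupta 13–8.
Pham–Quinn: Pham 11–10.
Park vs Gupta: Gupta, 16–5.
Park vs Quinn: Quinn, 16–5.
Gupta vs Quinn: Quinn wins 14–7.
No candidate is unbeaten: Kaur loses to Quinn; Pham loses to Kaur; Park loses to Kaur; Gupta loses to Kaur; Quinn loses to Pham. In particular Kaur → Pham → Quinn → Kaur is a majority cycle — no Condorcet winner exists.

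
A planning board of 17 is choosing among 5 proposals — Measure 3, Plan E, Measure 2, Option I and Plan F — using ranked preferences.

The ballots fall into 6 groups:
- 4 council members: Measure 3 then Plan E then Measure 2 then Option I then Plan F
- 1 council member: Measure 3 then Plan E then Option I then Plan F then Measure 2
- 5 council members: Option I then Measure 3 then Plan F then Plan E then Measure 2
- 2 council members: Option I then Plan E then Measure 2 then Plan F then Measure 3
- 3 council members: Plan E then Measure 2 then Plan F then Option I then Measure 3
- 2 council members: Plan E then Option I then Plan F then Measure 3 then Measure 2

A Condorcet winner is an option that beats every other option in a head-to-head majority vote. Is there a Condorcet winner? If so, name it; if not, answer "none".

none

Check each pair by majority over 17 ballots:
Measure 3 vs Plan E: 10 to 7, Measure 3.
Measure 3–Measure 2: Measure 3 12–5.
Measure 3 vs Option I: Measure 3 preferred on 4+1 = 5 ballots; Option I wins 12–5.
Measure 3 vs Plan F: Measure 3, 10–7.
Plan E vs Measure 2: Plan E wins 17–0.
Plan E vs Option I: 10 to 7, Plan E.
Plan E vs Plan F: 4+1+2+3+2 = 12 for Plan E, 5 for Plan F — Plan E by 12–5.
Measure 2 vs Option I: Measure 2 is ranked higher on 4+3 = 7 ballots, Option I on 10. Option I wins 10–7.
Measure 2 vs Plan F: Measure 2 preferred on 4+2+3 = 9 ballots; Measure 2 wins 9–8.
Option I vs Plan F: 14 to 3, Option I.
No option is unbeaten: Measure 3 loses to Option I; Plan E loses to Measure 3; Measure 2 loses to Measure 3; Option I loses to Plan E; Plan F loses to Measure 3. In particular Measure 3 > Plan E > Option I > Measure 3 is a majority cycle — no Condorcet winner exists.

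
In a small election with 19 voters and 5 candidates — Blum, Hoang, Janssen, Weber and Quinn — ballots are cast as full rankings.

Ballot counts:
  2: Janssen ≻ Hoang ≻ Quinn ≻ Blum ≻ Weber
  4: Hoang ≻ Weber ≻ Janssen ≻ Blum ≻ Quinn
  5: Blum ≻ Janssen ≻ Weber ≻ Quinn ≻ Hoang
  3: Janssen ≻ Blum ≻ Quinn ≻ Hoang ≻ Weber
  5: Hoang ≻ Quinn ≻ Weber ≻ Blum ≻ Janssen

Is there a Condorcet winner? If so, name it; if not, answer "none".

none

Pairwise majorities:
Blum vs Hoang: Blum is ranked higher on 5+3 = 8 ballots, Hoang on 11. Hoang wins 11–8.
Blum vs Janssen: Blum preferred on 5+5 = 10 ballots; Blum wins 10–9.
Blum vs Weber: Blum is ranked higher on 2+5+3 = 10 ballots, Weber on 9. Blum wins 10–9.
Blum vs Quinn: Blum, 12–7.
Hoang vs Janssen: 4+5 = 9 for Hoang, 10 for Janssen — Janssen by 10–9.
Hoang vs Weber: Hoang preferred on 2+4+3+5 = 14 ballots; Hoang wins 14–5.
Hoang vs Quinn: 2+4+5 = 11 for Hoang, 8 for Quinn — Hoang by 11–8.
Janssen vs Weber: Janssen, 10–9.
Janssen vs Quinn: Janssen preferred on 2+4+5+3 = 14 ballots; Janssen wins 14–5.
Weber vs Quinn: Quinn wins 10–9.
No candidate is unbeaten: Blum loses to Hoang; Hoang loses to Janssen; Janssen loses to Blum; Weber loses to Blum; Quinn loses to Blum. In particular Blum > Janssen > Hoang > Blum is a majority cycle — no Condorcet winner exists.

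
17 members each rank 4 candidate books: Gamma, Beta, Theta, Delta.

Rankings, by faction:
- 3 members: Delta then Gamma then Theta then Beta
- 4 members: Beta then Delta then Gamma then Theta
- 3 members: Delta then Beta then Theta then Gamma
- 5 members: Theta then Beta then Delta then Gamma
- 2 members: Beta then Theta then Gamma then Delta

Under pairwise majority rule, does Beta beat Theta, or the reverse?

Beta

Ballots ranking Beta above Theta: 4 + 3 + 2 = 9.
Ballots ranking Theta above Beta: 17 − 9 = 8.
Beta wins the head-to-head 9–8.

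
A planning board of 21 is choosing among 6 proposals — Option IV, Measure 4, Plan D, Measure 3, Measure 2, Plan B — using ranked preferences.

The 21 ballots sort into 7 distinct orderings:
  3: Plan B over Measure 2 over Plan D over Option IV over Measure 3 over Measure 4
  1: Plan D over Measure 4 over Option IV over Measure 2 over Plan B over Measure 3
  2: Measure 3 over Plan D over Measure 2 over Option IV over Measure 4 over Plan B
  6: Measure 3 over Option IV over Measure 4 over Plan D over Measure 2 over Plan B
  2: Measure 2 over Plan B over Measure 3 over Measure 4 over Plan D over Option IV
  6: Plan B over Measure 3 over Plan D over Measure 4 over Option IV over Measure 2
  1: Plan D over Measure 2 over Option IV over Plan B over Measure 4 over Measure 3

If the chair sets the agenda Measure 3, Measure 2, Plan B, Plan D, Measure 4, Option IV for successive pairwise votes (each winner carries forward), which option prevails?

Round 1: Measure 3 vs Measure 2 — 14–7, Measure 3 advances.
Round 2: Measure 3 vs Plan B — 8–13, Plan B advances.
Round 3: Plan B vs Plan D — 11–10, Plan B advances.
Round 4: Plan B vs Measure 4 — 12–9, Plan B advances.
Round 5: Plan B vs Option IV — 11–10, Plan B advances.
Plan B survives the agenda.

Plan B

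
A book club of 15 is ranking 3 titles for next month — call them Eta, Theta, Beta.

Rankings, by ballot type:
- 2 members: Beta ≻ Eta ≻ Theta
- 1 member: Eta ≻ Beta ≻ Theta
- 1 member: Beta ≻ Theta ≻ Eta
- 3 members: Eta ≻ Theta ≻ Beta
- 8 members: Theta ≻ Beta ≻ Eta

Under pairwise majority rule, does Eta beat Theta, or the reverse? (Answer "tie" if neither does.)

Ballots ranking Eta above Theta: 2 + 1 + 3 = 6.
Ballots ranking Theta above Eta: 15 − 6 = 9.
Theta wins the head-to-head 9–6.

Theta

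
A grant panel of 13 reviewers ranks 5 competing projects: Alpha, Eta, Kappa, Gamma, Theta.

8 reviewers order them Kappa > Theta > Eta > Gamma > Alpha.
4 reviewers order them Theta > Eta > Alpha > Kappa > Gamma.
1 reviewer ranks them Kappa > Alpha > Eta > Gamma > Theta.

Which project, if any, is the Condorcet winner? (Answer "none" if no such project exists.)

Pairwise majorities:
Alpha vs Eta: Eta, 12–1.
Alpha vs Kappa: Kappa, 9–4.
Alpha vs Gamma: Gamma, 8–5.
Alpha vs Theta: Theta wins 12–1.
Eta–Kappa: Kappa 9–4.
Eta–Gamma: Eta 13–0.
Eta vs Theta: Theta wins 12–1.
Kappa–Gamma: Kappa 13–0.
Kappa–Theta: Kappa 9–4.
Gamma–Theta: Theta 12–1.
Only Kappa has no losses; Kappa is the Condorcet winner.

Kappa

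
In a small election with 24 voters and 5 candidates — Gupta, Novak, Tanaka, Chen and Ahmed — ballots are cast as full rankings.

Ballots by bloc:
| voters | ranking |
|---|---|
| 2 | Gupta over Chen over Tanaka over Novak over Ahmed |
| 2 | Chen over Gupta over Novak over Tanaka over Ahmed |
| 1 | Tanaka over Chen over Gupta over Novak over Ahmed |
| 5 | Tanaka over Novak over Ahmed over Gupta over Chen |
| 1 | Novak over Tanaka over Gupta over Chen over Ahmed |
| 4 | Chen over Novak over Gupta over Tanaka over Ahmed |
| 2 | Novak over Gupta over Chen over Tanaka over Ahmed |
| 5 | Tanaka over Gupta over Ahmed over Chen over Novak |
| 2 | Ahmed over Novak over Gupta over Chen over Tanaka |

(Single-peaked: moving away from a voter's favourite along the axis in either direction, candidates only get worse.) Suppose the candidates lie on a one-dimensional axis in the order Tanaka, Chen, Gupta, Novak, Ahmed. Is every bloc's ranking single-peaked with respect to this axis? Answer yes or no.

no

Axis positions: Tanaka=1, Chen=2, Gupta=3, Novak=4, Ahmed=5.
Bloc 1 (peak Gupta at position 3): ranking walks positions 3-2-1-4-5, expanding outward from the peak — single-peaked.
Bloc 2 (peak Chen at position 2): ranking walks positions 2-3-4-1-5, expanding outward from the peak — single-peaked.
Bloc 3 (peak Tanaka at position 1): ranking walks positions 1-2-3-4-5, expanding outward from the peak — single-peaked.
Bloc 4: ranking walks positions 1-4-5-3-2; Novak is ranked above Chen even though Chen lies between Novak and the peak Tanaka on the axis — preferences dip and rise again. Not single-peaked.
Bloc 5: ranking walks positions 4-1-3-2-5; Tanaka is ranked above Gupta even though Gupta lies between Tanaka and the peak Novak on the axis — preferences dip and rise again. Not single-peaked.
Bloc 6: ranking walks positions 2-4-3-1-5; Novak is ranked above Gupta even though Gupta lies between Novak and the peak Chen on the axis — preferences dip and rise again. Not single-peaked.
Bloc 7 (peak Novak at position 4): ranking walks positions 4-3-2-1-5, expanding outward from the peak — single-peaked.
Bloc 8: ranking walks positions 1-3-5-2-4; Gupta is ranked above Chen even though Chen lies between Gupta and the peak Tanaka on the axis — preferences dip and rise again. Not single-peaked.
Bloc 9 (peak Ahmed at position 5): ranking walks positions 5-4-3-2-1, expanding outward from the peak — single-peaked.
Bloc 4 violates single-peakedness, so the profile is not single-peaked on this axis.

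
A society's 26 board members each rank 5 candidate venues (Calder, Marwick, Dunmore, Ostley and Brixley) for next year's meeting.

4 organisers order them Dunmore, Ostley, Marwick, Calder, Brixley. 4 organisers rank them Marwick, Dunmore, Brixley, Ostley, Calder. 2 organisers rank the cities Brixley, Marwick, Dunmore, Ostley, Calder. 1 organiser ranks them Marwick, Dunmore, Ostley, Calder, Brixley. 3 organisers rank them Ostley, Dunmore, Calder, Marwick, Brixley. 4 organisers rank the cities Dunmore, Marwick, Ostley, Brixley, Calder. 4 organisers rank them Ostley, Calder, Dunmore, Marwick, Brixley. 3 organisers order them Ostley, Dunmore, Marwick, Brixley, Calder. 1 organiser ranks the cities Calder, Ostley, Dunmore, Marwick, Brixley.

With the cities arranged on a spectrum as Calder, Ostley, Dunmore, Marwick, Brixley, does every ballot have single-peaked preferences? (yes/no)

yes

Axis positions: Calder=1, Ostley=2, Dunmore=3, Marwick=4, Brixley=5.
Group 1 (peak Dunmore at position 3): ranking walks positions 3-2-4-1-5, expanding outward from the peak — single-peaked.
Group 2 (peak Marwick at position 4): ranking walks positions 4-3-5-2-1, expanding outward from the peak — single-peaked.
Group 3 (peak Brixley at position 5): ranking walks positions 5-4-3-2-1, expanding outward from the peak — single-peaked.
Group 4 (peak Marwick at position 4): ranking walks positions 4-3-2-1-5, expanding outward from the peak — single-peaked.
Group 5 (peak Ostley at position 2): ranking walks positions 2-3-1-4-5, expanding outward from the peak — single-peaked.
Group 6 (peak Dunmore at position 3): ranking walks positions 3-4-2-5-1, expanding outward from the peak — single-peaked.
Group 7 (peak Ostley at position 2): ranking walks positions 2-1-3-4-5, expanding outward from the peak — single-peaked.
Group 8 (peak Ostley at position 2): ranking walks positions 2-3-4-5-1, expanding outward from the peak — single-peaked.
Group 9 (peak Calder at position 1): ranking walks positions 1-2-3-4-5, expanding outward from the peak — single-peaked.
Every ranking is single-peaked on this axis.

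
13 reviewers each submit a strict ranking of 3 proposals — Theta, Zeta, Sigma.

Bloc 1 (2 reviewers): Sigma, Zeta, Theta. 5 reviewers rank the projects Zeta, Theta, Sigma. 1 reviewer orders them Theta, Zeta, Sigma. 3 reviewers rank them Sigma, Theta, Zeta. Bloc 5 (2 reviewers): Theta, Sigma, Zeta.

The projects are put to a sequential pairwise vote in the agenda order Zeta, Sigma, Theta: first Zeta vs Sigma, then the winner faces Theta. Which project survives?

Round 1: Zeta vs Sigma — 6–7, Sigma advances.
Round 2: Sigma vs Theta — 5–8, Theta advances.
The agenda winner is Theta.

Theta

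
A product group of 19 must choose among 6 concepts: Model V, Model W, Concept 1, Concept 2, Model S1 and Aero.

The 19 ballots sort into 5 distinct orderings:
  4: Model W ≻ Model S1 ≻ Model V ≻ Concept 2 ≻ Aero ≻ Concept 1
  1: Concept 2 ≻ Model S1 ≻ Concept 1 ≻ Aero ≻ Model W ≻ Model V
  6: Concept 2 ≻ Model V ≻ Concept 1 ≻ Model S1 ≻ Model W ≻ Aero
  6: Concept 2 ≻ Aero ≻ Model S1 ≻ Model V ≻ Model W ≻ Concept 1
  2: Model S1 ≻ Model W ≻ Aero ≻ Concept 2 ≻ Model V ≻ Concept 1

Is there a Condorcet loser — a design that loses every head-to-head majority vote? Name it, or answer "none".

Pairwise majorities:
Model V vs Model W: Model V preferred on 6+6 = 12 ballots; Model V wins 12–7.
Model V vs Concept 1: 18 to 1, Model V.
Model V–Concept 2: Concept 2 15–4.
Model V vs Model S1: 6 to 13, Model S1.
Model V vs Aero: Model V, 10–9.
Model W vs Concept 1: 4+6+2 = 12 for Model W, 7 for Concept 1 — Model W by 12–7.
Model W vs Concept 2: Concept 2 wins 13–6.
Model W vs Model S1: Model W is ranked higher on 4 ballots, Model S1 on 15. Model S1 wins 15–4.
Model W vs Aero: 4+6+2 = 12 for Model W, 7 for Aero — Model W by 12–7.
Concept 1 vs Concept 2: Concept 2, 19–0.
Concept 1–Model S1: Model S1 13–6.
Concept 1 vs Aero: Concept 1 preferred on 1+6 = 7 ballots; Aero wins 12–7.
Concept 2 vs Model S1: 13 to 6, Concept 2.
Concept 2 vs Aero: Concept 2 wins 17–2.
Model S1 vs Aero: Model S1, 13–6.
Concept 1 is beaten in every head-to-head and is the Condorcet loser.

Concept 1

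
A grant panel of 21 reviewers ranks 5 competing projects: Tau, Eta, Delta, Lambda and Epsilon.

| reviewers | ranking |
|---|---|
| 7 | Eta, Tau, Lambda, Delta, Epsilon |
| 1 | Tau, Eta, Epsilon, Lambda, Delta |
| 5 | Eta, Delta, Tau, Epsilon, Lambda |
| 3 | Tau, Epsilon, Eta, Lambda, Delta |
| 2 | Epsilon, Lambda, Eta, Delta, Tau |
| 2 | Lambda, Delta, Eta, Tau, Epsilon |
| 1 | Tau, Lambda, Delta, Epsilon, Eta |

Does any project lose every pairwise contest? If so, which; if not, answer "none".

none

Pairwise majorities:
Tau vs Eta: Eta wins 16–5.
Tau–Delta: Tau 12–9.
Tau vs Lambda: Tau wins 17–4.
Tau vs Epsilon: 19 to 2, Tau.
Eta vs Delta: Eta is ranked higher on 7+1+5+3+2 = 18 ballots, Delta on 3. Eta wins 18–3.
Eta vs Lambda: Eta preferred on 7+1+5+3 = 16 ballots; Eta wins 16–5.
Eta–Epsilon: Eta 15–6.
Delta vs Lambda: Delta is ranked higher on 5 ballots, Lambda on 16. Lambda wins 16–5.
Delta vs Epsilon: 7+5+2+1 = 15 for Delta, 6 for Epsilon — Delta by 15–6.
Lambda vs Epsilon: Lambda preferred on 7+2+1 = 10 ballots; Epsilon wins 11–10.
No project is winless: Tau beats Delta; Eta beats Tau; Delta beats Epsilon; Lambda beats Delta; Epsilon beats Lambda. There is no Condorcet loser.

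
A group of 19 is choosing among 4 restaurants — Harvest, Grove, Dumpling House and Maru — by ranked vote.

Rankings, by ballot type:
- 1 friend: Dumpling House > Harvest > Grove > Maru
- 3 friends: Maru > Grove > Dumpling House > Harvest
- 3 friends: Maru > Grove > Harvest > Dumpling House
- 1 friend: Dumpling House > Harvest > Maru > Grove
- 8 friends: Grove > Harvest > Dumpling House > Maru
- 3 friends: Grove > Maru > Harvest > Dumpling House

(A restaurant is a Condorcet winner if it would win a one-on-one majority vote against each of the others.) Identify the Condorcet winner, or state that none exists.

Head-to-head results (19 friends):
Harvest vs Grove: Harvest is ranked higher on 1+1 = 2 ballots, Grove on 17. Grove wins 17–2.
Harvest vs Dumpling House: 3+8+3 = 14 for Harvest, 5 for Dumpling House — Harvest by 14–5.
Harvest vs Maru: Harvest is ranked higher on 1+1+8 = 10 ballots, Maru on 9. Harvest wins 10–9.
Grove vs Dumpling House: 17 to 2, Grove.
Grove vs Maru: 1+8+3 = 12 for Grove, 7 for Maru — Grove by 12–7.
Dumpling House vs Maru: 10 to 9, Dumpling House.
Grove beats each of Harvest, Dumpling House, Maru — Grove is the Condorcet winner.

Grove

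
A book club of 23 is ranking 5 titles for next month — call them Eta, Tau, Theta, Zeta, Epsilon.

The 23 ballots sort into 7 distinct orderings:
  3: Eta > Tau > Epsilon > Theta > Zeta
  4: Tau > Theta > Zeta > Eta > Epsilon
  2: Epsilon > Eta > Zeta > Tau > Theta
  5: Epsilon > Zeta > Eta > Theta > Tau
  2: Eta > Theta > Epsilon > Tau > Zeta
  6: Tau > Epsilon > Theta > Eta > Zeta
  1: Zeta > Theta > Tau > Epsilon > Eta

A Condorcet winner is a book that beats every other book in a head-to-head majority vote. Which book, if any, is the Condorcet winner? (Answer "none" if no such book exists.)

none

Head-to-head results (23 members):
Eta vs Tau: Eta is ranked higher on 3+2+5+2 = 12 ballots, Tau on 11. Eta wins 12–11.
Eta vs Theta: Eta is ranked higher on 3+2+5+2 = 12 ballots, Theta on 11. Eta wins 12–11.
Eta vs Zeta: Eta, 13–10.
Eta vs Epsilon: 9 to 14, Epsilon.
Tau vs Theta: 3+4+2+6 = 15 for Tau, 8 for Theta — Tau by 15–8.
Tau vs Zeta: Tau is ranked higher on 3+4+2+6 = 15 ballots, Zeta on 8. Tau wins 15–8.
Tau–Epsilon: Tau 14–9.
Theta vs Zeta: 3+4+2+6 = 15 for Theta, 8 for Zeta — Theta by 15–8.
Theta vs Epsilon: 7 to 16, Epsilon.
Zeta vs Epsilon: Epsilon, 18–5.
Each book drops at least one matchup (Eta loses to Epsilon; Tau loses to Eta; Theta loses to Eta; Zeta loses to Eta; Epsilon loses to Tau); the cycle Eta > Tau > Epsilon > Eta rules out a Condorcet winner.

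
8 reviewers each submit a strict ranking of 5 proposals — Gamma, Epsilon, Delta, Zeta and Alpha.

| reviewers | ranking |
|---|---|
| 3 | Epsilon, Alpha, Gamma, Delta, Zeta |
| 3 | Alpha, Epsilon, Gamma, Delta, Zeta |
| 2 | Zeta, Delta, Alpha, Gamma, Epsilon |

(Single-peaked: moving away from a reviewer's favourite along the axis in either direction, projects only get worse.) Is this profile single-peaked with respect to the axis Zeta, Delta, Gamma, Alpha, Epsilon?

Axis positions: Zeta=1, Delta=2, Gamma=3, Alpha=4, Epsilon=5.
Ballot type 1 (peak Epsilon at position 5): ranking walks positions 5-4-3-2-1, expanding outward from the peak — single-peaked.
Ballot type 2 (peak Alpha at position 4): ranking walks positions 4-5-3-2-1, expanding outward from the peak — single-peaked.
Ballot type 3: ranking walks positions 1-2-4-3-5; Alpha is ranked above Gamma even though Gamma lies between Alpha and the peak Zeta on the axis — preferences dip and rise again. Not single-peaked.
Ballot type 3 violates single-peakedness, so the profile is not single-peaked on this axis.

no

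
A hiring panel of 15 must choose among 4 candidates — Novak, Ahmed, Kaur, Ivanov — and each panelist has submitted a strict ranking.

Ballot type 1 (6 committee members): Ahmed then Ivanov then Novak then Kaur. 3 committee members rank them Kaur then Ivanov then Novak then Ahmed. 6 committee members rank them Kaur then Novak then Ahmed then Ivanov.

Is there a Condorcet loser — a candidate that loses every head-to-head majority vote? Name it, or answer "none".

none

Head-to-head results (15 committee members):
Novak vs Ahmed: 9 to 6, Novak.
Novak vs Kaur: 6 to 9, Kaur.
Novak vs Ivanov: 6 to 9, Ivanov.
Ahmed vs Kaur: Ahmed preferred on 6 ballots; Kaur wins 9–6.
Ahmed vs Ivanov: Ahmed wins 12–3.
Kaur vs Ivanov: Kaur is ranked higher on 3+6 = 9 ballots, Ivanov on 6. Kaur wins 9–6.
Each candidate has at least one pairwise win (Novak beats Ahmed; Ahmed beats Ivanov; Kaur beats Novak; Ivanov beats Novak) — no Condorcet loser.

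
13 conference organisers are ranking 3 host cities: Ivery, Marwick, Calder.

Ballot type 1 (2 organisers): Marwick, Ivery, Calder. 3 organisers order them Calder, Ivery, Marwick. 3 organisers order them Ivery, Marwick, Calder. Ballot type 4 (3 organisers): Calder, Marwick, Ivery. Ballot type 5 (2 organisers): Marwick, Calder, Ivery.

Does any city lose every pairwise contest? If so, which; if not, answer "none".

Pairwise majorities:
Ivery vs Marwick: 3+3 = 6 for Ivery, 7 for Marwick — Marwick by 7–6.
Ivery–Calder: Calder 8–5.
Marwick vs Calder: Marwick preferred on 2+3+2 = 7 ballots; Marwick wins 7–6.
Only Ivery has no wins; Ivery is the Condorcet loser.

Ivery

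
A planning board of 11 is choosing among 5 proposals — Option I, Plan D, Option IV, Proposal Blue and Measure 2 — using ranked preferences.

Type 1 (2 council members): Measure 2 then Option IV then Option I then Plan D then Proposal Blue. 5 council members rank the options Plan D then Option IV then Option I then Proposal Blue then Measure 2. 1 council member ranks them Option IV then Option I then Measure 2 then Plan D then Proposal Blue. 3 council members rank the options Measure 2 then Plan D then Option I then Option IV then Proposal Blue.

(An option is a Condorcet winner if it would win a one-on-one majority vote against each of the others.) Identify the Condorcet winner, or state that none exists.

Check each pair by majority over 11 ballots:
Option I vs Plan D: Plan D wins 8–3.
Option I–Option IV: Option IV 8–3.
Option I vs Proposal Blue: Option I wins 11–0.
Option I–Measure 2: Option I 6–5.
Plan D vs Option IV: Plan D, 8–3.
Plan D vs Proposal Blue: Plan D, 11–0.
Plan D–Measure 2: Measure 2 6–5.
Option IV vs Proposal Blue: Option IV wins 11–0.
Option IV vs Measure 2: Option IV, 6–5.
Proposal Blue–Measure 2: Measure 2 6–5.
No option is unbeaten: Option I loses to Plan D; Plan D loses to Measure 2; Option IV loses to Plan D; Proposal Blue loses to Option I; Measure 2 loses to Option I. In particular Option I beats Measure 2 beats Plan D beats Option I is a majority cycle — no Condorcet winner exists.

none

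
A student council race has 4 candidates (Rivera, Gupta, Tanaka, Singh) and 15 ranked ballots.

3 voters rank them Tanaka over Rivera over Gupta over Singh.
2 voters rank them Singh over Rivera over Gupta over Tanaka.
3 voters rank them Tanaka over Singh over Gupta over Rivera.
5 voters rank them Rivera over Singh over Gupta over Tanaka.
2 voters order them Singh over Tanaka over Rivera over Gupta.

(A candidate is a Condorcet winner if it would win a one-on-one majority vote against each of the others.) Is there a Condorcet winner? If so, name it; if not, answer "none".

none

Pairwise majorities:
Rivera vs Gupta: Rivera, 12–3.
Rivera–Tanaka: Tanaka 8–7.
Rivera vs Singh: Rivera, 8–7.
Gupta–Tanaka: Tanaka 8–7.
Gupta vs Singh: Singh, 12–3.
Tanaka–Singh: Singh 9–6.
No candidate is unbeaten: Rivera loses to Tanaka; Gupta loses to Rivera; Tanaka loses to Singh; Singh loses to Rivera. In particular Rivera beats Singh beats Tanaka beats Rivera is a majority cycle — no Condorcet winner exists.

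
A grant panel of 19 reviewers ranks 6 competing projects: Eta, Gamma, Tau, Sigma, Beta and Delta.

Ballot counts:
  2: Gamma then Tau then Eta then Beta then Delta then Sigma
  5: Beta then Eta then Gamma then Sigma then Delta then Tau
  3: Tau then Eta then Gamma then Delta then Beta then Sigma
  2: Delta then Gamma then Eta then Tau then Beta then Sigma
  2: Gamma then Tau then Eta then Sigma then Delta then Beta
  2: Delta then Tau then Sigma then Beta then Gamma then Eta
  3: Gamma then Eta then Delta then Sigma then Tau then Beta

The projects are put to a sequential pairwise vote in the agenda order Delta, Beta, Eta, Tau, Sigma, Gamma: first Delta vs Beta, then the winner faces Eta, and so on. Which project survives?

Gamma

Round 1: Delta vs Beta — 12–7, Delta advances.
Round 2: Delta vs Eta — 4–15, Eta advances.
Round 3: Eta vs Tau — 10–9, Eta advances.
Round 4: Eta vs Sigma — 17–2, Eta advances.
Round 5: Eta vs Gamma — 8–11, Gamma advances.
The agenda winner is Gamma.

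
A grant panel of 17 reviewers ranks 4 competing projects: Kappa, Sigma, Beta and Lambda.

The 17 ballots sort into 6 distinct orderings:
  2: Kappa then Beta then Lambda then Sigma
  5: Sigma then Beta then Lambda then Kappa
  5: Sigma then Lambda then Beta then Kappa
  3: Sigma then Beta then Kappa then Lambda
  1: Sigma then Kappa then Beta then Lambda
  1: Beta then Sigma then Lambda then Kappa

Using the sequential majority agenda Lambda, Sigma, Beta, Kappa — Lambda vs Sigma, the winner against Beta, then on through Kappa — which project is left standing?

Round 1: Lambda vs Sigma — 2–15, Sigma advances.
Round 2: Sigma vs Beta — 14–3, Sigma advances.
Round 3: Sigma vs Kappa — 15–2, Sigma advances.
The agenda winner is Sigma.

Sigma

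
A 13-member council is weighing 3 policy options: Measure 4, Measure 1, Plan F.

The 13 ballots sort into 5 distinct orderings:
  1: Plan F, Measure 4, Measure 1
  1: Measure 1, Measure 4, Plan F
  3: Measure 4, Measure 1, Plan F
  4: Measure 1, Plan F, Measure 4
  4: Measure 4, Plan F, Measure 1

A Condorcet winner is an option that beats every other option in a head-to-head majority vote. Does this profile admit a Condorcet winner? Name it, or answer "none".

Pairwise majorities:
Measure 4 vs Measure 1: 8 to 5, Measure 4.
Measure 4 vs Plan F: Measure 4 is ranked higher on 1+3+4 = 8 ballots, Plan F on 5. Measure 4 wins 8–5.
Measure 1 vs Plan F: 8 to 5, Measure 1.
Measure 4 wins every pairwise contest, so Measure 4 is the Condorcet winner.

Measure 4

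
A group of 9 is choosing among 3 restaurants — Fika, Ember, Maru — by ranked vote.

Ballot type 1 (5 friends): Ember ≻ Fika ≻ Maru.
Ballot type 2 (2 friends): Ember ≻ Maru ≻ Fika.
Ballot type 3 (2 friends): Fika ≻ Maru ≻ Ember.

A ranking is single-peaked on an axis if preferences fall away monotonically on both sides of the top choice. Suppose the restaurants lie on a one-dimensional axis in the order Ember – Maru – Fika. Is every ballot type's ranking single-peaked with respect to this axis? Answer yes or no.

Axis positions: Ember=1, Maru=2, Fika=3.
Ballot type 1: ranking walks positions 1-3-2; Fika is ranked above Maru even though Maru lies between Fika and the peak Ember on the axis — preferences dip and rise again. Not single-peaked.
Ballot type 2 (peak Ember at position 1): ranking walks positions 1-2-3, expanding outward from the peak — single-peaked.
Ballot type 3 (peak Fika at position 3): ranking walks positions 3-2-1, expanding outward from the peak — single-peaked.
Ballot type 1 violates single-peakedness, so the profile is not single-peaked on this axis.

no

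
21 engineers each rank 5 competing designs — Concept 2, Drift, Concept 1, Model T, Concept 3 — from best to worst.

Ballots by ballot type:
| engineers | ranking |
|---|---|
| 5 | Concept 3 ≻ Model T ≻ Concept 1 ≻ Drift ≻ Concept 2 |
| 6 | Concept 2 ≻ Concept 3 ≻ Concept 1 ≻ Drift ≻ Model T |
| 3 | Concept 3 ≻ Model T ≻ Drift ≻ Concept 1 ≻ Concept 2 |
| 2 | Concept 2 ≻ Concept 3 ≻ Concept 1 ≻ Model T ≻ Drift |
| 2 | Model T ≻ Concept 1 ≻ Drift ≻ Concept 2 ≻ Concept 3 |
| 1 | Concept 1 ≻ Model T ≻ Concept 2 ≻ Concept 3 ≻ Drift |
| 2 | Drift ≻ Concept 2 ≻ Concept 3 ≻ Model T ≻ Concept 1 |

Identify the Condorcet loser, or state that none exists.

Pairwise majorities:
Concept 2–Drift: Drift 12–9.
Concept 2–Concept 1: Concept 1 11–10.
Concept 2 vs Model T: 10 to 11, Model T.
Concept 2–Concept 3: Concept 2 13–8.
Drift vs Concept 1: Drift is ranked higher on 3+2 = 5 ballots, Concept 1 on 16. Concept 1 wins 16–5.
Drift vs Model T: 8 to 13, Model T.
Drift vs Concept 3: Concept 3 wins 17–4.
Concept 1 vs Model T: Model T wins 12–9.
Concept 1–Concept 3: Concept 3 18–3.
Model T vs Concept 3: Model T preferred on 2+1 = 3 ballots; Concept 3 wins 18–3.
No design is winless: Concept 2 beats Concept 3; Drift beats Concept 2; Concept 1 beats Concept 2; Model T beats Concept 2; Concept 3 beats Drift. There is no Condorcet loser.

none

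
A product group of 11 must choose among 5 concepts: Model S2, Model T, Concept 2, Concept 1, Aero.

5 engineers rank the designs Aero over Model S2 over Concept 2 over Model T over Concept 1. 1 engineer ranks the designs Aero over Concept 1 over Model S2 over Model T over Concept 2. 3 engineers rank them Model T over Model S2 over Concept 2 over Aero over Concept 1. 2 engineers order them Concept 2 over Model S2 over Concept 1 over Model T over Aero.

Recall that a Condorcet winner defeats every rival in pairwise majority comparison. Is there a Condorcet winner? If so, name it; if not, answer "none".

Aero

Pairwise majorities:
Model S2 vs Model T: Model S2 wins 8–3.
Model S2 vs Concept 2: Model S2, 9–2.
Model S2 vs Concept 1: Model S2 is ranked higher on 5+3+2 = 10 ballots, Concept 1 on 1. Model S2 wins 10–1.
Model S2 vs Aero: Model S2 preferred on 3+2 = 5 ballots; Aero wins 6–5.
Model T vs Concept 2: Model T is ranked higher on 1+3 = 4 ballots, Concept 2 on 7. Concept 2 wins 7–4.
Model T vs Concept 1: Model T is ranked higher on 5+3 = 8 ballots, Concept 1 on 3. Model T wins 8–3.
Model T vs Aero: 5 to 6, Aero.
Concept 2 vs Concept 1: 5+3+2 = 10 for Concept 2, 1 for Concept 1 — Concept 2 by 10–1.
Concept 2 vs Aero: Aero wins 6–5.
Concept 1 vs Aero: Concept 1 is ranked higher on 2 ballots, Aero on 9. Aero wins 9–2.
Aero defeats every rival head-to-head and is the Condorcet winner.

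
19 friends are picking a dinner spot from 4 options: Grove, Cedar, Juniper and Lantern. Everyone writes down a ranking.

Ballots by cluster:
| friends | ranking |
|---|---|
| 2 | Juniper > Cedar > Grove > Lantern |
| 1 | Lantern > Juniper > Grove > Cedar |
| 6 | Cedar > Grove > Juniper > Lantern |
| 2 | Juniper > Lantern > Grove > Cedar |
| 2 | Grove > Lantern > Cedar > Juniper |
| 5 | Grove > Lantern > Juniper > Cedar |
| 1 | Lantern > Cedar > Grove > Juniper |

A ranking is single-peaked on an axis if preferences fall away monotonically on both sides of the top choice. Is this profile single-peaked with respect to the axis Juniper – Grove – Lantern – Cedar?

Axis positions: Juniper=1, Grove=2, Lantern=3, Cedar=4.
Cluster 1: ranking walks positions 1-4-2-3; Cedar is ranked above Grove even though Grove lies between Cedar and the peak Juniper on the axis — preferences dip and rise again. Not single-peaked.
Cluster 2: ranking walks positions 3-1-2-4; Juniper is ranked above Grove even though Grove lies between Juniper and the peak Lantern on the axis — preferences dip and rise again. Not single-peaked.
Cluster 3: ranking walks positions 4-2-1-3; Grove is ranked above Lantern even though Lantern lies between Grove and the peak Cedar on the axis — preferences dip and rise again. Not single-peaked.
Cluster 4: ranking walks positions 1-3-2-4; Lantern is ranked above Grove even though Grove lies between Lantern and the peak Juniper on the axis — preferences dip and rise again. Not single-peaked.
Cluster 5 (peak Grove at position 2): ranking walks positions 2-3-4-1, expanding outward from the peak — single-peaked.
Cluster 6 (peak Grove at position 2): ranking walks positions 2-3-1-4, expanding outward from the peak — single-peaked.
Cluster 7 (peak Lantern at position 3): ranking walks positions 3-4-2-1, expanding outward from the peak — single-peaked.
Cluster 1 violates single-peakedness, so the profile is not single-peaked on this axis.

no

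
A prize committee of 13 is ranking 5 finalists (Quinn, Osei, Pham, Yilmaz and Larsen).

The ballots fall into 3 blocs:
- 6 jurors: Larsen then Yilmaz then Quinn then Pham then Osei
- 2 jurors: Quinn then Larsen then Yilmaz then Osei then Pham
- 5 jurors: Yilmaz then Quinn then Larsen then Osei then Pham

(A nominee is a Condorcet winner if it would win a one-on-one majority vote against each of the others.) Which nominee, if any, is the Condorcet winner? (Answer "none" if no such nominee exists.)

Check each pair by majority over 13 ballots:
Quinn vs Osei: 13 to 0, Quinn.
Quinn vs Pham: Quinn is ranked higher on 6+2+5 = 13 ballots, Pham on 0. Quinn wins 13–0.
Quinn vs Yilmaz: Quinn is ranked higher on 2 ballots, Yilmaz on 11. Yilmaz wins 11–2.
Quinn vs Larsen: Quinn preferred on 2+5 = 7 ballots; Quinn wins 7–6.
Osei vs Pham: 2+5 = 7 for Osei, 6 for Pham — Osei by 7–6.
Osei vs Yilmaz: 0 for Osei, 13 for Yilmaz — Yilmaz by 13–0.
Osei vs Larsen: 0 to 13, Larsen.
Pham vs Yilmaz: Pham preferred on 0 ballots; Yilmaz wins 13–0.
Pham vs Larsen: Pham preferred on 0 ballots; Larsen wins 13–0.
Yilmaz vs Larsen: 5 for Yilmaz, 8 for Larsen — Larsen by 8–5.
Each nominee drops at least one matchup (Quinn loses to Yilmaz; Osei loses to Quinn; Pham loses to Quinn; Yilmaz loses to Larsen; Larsen loses to Quinn); the cycle Quinn > Larsen > Yilmaz > Quinn rules out a Condorcet winner.

none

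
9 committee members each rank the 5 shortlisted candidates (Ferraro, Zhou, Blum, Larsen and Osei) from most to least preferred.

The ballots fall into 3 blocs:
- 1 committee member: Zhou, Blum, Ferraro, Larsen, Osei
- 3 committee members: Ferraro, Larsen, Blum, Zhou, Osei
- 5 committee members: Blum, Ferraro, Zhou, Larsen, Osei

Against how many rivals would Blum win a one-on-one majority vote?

Blum against each rival (9 committee members):
Blum vs Ferraro: Blum wins 6–3.
Blum vs Zhou: 8 to 1, Blum.
Blum vs Larsen: 1+5 = 6 for Blum, 3 for Larsen — Blum by 6–3.
Blum vs Osei: Blum preferred on 1+3+5 = 9 ballots; Blum wins 9–0.
Blum beats Ferraro, Zhou, Larsen, Osei — 4 pairwise wins.

4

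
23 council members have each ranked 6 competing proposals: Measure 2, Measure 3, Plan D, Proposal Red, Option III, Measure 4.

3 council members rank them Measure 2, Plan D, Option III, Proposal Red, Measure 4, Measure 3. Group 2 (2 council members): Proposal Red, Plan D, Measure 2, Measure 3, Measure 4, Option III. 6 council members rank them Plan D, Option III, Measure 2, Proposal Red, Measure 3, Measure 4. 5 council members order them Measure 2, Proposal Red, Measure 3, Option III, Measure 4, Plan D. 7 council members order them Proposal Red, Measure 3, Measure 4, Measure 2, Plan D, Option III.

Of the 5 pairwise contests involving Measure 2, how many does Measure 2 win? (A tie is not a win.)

Measure 2 against each rival (23 council members):
Measure 2 vs Measure 3: 16 to 7, Measure 2.
Measure 2 vs Plan D: Measure 2, 15–8.
Measure 2–Proposal Red: Measure 2 14–9.
Measure 2 vs Option III: Measure 2 is ranked higher on 3+2+5+7 = 17 ballots, Option III on 6. Measure 2 wins 17–6.
Measure 2 vs Measure 4: 3+2+6+5 = 16 for Measure 2, 7 for Measure 4 — Measure 2 by 16–7.
Measure 2 beats Measure 3, Plan D, Proposal Red, Option III, Measure 4 — 5 pairwise wins.

5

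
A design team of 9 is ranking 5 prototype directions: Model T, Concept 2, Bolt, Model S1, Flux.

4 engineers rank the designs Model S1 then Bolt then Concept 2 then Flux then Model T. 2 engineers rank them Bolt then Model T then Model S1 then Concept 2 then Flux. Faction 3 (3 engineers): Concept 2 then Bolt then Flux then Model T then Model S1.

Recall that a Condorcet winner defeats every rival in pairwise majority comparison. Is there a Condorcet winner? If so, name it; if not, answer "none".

Head-to-head results (9 engineers):
Model T vs Concept 2: 2 to 7, Concept 2.
Model T vs Bolt: 0 for Model T, 9 for Bolt — Bolt by 9–0.
Model T vs Model S1: Model T preferred on 2+3 = 5 ballots; Model T wins 5–4.
Model T vs Flux: Model T is ranked higher on 2 ballots, Flux on 7. Flux wins 7–2.
Concept 2 vs Bolt: 3 for Concept 2, 6 for Bolt — Bolt by 6–3.
Concept 2 vs Model S1: 3 to 6, Model S1.
Concept 2 vs Flux: Concept 2 is ranked higher on 4+2+3 = 9 ballots, Flux on 0. Concept 2 wins 9–0.
Bolt vs Model S1: Bolt preferred on 2+3 = 5 ballots; Bolt wins 5–4.
Bolt vs Flux: 4+2+3 = 9 for Bolt, 0 for Flux — Bolt by 9–0.
Model S1 vs Flux: 4+2 = 6 for Model S1, 3 for Flux — Model S1 by 6–3.
Bolt wins every pairwise contest, so Bolt is the Condorcet winner.

Bolt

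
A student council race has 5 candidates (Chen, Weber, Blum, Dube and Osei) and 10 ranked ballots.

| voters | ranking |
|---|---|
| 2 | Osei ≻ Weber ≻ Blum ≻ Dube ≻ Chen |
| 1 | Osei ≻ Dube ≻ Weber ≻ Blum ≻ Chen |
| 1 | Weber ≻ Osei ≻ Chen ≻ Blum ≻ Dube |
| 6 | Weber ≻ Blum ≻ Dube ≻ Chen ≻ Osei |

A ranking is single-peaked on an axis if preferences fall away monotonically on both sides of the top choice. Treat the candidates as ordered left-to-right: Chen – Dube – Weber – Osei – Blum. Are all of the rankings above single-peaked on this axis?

Axis positions: Chen=1, Dube=2, Weber=3, Osei=4, Blum=5.
Group 1 (peak Osei at position 4): ranking walks positions 4-3-5-2-1, expanding outward from the peak — single-peaked.
Group 2: ranking walks positions 4-2-3-5-1; Dube is ranked above Weber even though Weber lies between Dube and the peak Osei on the axis — preferences dip and rise again. Not single-peaked.
Group 3: ranking walks positions 3-4-1-5-2; Chen is ranked above Dube even though Dube lies between Chen and the peak Weber on the axis — preferences dip and rise again. Not single-peaked.
Group 4: ranking walks positions 3-5-2-1-4; Blum is ranked above Osei even though Osei lies between Blum and the peak Weber on the axis — preferences dip and rise again. Not single-peaked.
Group 2 violates single-peakedness, so the profile is not single-peaked on this axis.

no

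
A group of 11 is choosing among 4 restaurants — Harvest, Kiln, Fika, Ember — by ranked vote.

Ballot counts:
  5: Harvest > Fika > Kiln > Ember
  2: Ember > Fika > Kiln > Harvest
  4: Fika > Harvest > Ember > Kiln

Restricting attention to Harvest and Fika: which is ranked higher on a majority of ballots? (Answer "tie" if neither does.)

Ballots ranking Harvest above Fika: 5.
Ballots ranking Fika above Harvest: 11 − 5 = 6.
Fika wins the head-to-head 6–5.

Fika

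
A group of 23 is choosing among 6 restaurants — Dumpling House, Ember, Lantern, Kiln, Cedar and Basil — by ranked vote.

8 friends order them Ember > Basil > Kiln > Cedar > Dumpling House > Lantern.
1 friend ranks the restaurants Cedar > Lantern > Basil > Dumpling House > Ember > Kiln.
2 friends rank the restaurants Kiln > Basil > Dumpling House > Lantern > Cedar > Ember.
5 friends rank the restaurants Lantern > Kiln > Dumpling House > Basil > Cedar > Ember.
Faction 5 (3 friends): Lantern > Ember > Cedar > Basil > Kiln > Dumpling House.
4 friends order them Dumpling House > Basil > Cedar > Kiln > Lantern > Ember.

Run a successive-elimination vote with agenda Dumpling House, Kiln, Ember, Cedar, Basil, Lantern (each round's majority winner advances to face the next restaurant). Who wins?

Basil

Round 1: Dumpling House vs Kiln — 5–18, Kiln advances.
Round 2: Kiln vs Ember — 11–12, Ember advances.
Round 3: Ember vs Cedar — 11–12, Cedar advances.
Round 4: Cedar vs Basil — 4–19, Basil advances.
Round 5: Basil vs Lantern — 14–9, Basil advances.
The agenda winner is Basil.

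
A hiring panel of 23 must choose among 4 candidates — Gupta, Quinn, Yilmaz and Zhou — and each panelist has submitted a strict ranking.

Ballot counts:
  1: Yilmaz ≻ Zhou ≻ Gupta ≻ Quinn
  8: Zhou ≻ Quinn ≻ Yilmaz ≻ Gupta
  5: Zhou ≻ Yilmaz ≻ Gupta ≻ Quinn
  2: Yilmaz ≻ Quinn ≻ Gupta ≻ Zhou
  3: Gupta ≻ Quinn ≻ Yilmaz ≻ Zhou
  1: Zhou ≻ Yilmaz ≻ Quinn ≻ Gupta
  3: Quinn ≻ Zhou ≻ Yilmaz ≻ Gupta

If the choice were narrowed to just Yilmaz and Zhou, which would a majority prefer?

Zhou

Ballots ranking Yilmaz above Zhou: 1 + 2 + 3 = 6.
Ballots ranking Zhou above Yilmaz: 23 − 6 = 17.
Zhou wins the head-to-head 17–6.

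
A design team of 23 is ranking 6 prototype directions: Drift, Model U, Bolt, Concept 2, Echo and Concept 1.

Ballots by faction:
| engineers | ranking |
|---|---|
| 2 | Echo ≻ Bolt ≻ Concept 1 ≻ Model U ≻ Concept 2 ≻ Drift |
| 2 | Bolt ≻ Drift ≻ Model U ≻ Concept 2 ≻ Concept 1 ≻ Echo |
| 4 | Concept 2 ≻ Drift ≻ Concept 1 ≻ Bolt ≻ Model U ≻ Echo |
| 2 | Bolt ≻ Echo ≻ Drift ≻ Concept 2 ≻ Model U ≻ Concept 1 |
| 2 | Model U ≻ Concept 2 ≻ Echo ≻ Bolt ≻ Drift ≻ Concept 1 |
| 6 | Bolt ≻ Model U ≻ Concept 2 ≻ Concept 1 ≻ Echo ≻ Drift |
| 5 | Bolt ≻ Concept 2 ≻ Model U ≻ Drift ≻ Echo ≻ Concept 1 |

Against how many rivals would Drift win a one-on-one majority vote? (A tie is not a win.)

1

Drift against each rival (23 engineers):
Drift vs Model U: Model U, 15–8.
Drift vs Bolt: 4 for Drift, 19 for Bolt — Bolt by 19–4.
Drift vs Concept 2: Concept 2 wins 19–4.
Drift vs Echo: 11 to 12, Echo.
Drift vs Concept 1: Drift is ranked higher on 2+4+2+2+5 = 15 ballots, Concept 1 on 8. Drift wins 15–8.
Drift beats Concept 1; loses to Model U, Bolt, Concept 2, Echo — 1 pairwise win.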